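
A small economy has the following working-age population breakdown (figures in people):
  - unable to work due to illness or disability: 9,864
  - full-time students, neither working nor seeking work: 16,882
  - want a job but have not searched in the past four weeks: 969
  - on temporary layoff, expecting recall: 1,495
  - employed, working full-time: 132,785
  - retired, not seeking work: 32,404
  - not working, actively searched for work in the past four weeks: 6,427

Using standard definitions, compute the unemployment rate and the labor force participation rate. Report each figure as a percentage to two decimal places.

Unemployment rate ≈ 5.63%; labor force participation rate ≈ 70.06%.

Employed = 132,785.
Unemployed = 1,495 + 6,427 = 7,922 (jobless and actively searching, or on temporary layoff).
Labor force = 132,785 + 7,922 = 140,707.
Not in labor force = 9,864 + 16,882 + 969 + 32,404 = 60,119 (those not working and not actively searching are outside the labor force — including those who want a job but have given up searching).
Civilian working-age population = 140,707 + 60,119 = 200,826.
Unemployment rate = 7,922 / 140,707 = 5.63%.
Labor force participation rate = 140,707 / 200,826 = 70.06%.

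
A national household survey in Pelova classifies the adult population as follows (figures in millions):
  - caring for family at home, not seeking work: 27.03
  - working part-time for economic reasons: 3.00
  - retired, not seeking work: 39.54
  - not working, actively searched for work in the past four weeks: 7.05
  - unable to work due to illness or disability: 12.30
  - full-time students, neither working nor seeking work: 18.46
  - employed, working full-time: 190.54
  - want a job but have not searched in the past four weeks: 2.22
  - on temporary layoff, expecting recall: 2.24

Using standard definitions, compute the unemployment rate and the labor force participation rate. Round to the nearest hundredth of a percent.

Unemployment rate ≈ 4.58%; labor force participation rate ≈ 67.08%.

Employed = 3.00 + 190.54 = 193.54 million (anyone who worked, including part-time for economic reasons, counts as employed).
Unemployed = 7.05 + 2.24 = 9.29 million (jobless and actively searching, or on temporary layoff).
Labor force = 193.54 + 9.29 = 202.83 million.
Not in labor force = 27.03 + 39.54 + 12.30 + 18.46 + 2.22 = 99.55 million (those not working and not actively searching are outside the labor force — including those who want a job but have given up searching).
Civilian working-age population = 202.83 + 99.55 = 302.38 million.
Unemployment rate = 9.29 / 202.83 = 4.58%.
Labor force participation rate = 202.83 / 302.38 = 67.08%.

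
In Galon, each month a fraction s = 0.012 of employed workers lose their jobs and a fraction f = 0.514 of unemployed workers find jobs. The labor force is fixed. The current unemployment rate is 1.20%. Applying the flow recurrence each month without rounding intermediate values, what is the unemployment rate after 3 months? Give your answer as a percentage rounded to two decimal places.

With a fixed labor force, u_{t+1} = u_t + s·(1−u_t) − f·u_t = u_t·(1−s−f) + s.
Here 1−s−f = 0.474 and s = 0.012.
u_1 = 0.012000 × 0.474 + 0.012 = 0.017688.
u_2 = 0.017688 × 0.474 + 0.012 = 0.020384.
u_3 = 0.020384 × 0.474 + 0.012 = 0.021662.

Unemployment rate after three months ≈ 2.17%.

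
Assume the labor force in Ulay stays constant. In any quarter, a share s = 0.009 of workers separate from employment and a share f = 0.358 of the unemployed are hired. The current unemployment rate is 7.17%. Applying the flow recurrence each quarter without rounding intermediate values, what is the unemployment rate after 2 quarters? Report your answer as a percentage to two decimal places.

With a fixed labor force, u_{t+1} = u_t + s·(1−u_t) − f·u_t = u_t·(1−s−f) + s.
Here 1−s−f = 0.633 and s = 0.009.
u_1 = 0.071700 × 0.633 + 0.009 = 0.054386.
u_2 = 0.054386 × 0.633 + 0.009 = 0.043426.

Unemployment rate after two quarters ≈ 4.34%.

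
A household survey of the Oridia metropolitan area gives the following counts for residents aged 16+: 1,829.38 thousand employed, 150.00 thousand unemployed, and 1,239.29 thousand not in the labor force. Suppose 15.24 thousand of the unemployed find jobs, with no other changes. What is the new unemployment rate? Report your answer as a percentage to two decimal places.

Initially, labor force = 1,829.38 + 150.00 = 1,979.38 thousand, so u = 150.00/1,979.38 = 7.58%.
After the change, unemployed falls and employed rises by 15.24; labor force unchanged → E = 1,844.62, U = 134.76, labor force = 1,979.38 thousand.
New unemployment rate = 134.76 / 1,979.38 = 6.81%.

New unemployment rate ≈ 6.81%.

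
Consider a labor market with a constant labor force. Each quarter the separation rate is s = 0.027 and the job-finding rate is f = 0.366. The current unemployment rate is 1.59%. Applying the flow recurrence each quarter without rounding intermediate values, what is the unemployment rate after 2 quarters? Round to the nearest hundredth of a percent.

With a fixed labor force, u_{t+1} = u_t + s·(1−u_t) − f·u_t = u_t·(1−s−f) + s.
Here 1−s−f = 0.607 and s = 0.027.
u_1 = 0.015900 × 0.607 + 0.027 = 0.036651.
u_2 = 0.036651 × 0.607 + 0.027 = 0.049247.

Unemployment rate after two quarters ≈ 4.92%.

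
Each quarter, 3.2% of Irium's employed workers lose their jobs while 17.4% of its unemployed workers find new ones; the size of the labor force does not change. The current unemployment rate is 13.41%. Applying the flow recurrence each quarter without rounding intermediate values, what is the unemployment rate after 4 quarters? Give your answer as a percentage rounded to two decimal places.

With a fixed labor force, u_{t+1} = u_t + s·(1−u_t) − f·u_t = u_t·(1−s−f) + s.
Here 1−s−f = 0.794 and s = 0.032.
u_1 = 0.134100 × 0.794 + 0.032 = 0.138475.
u_2 = 0.138475 × 0.794 + 0.032 = 0.141949.
u_3 = 0.141949 × 0.794 + 0.032 = 0.144708.
u_4 = 0.144708 × 0.794 + 0.032 = 0.146898.

Unemployment rate after four quarters ≈ 14.69%.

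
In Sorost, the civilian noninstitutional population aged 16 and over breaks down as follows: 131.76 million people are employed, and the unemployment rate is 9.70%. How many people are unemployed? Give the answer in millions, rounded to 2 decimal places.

Let U be the number unemployed. The labor force is E + U, and U/(E+U) = 0.0970.
So U = 0.0970 × 131.76 / (1 − 0.0970) = 12.7807 / 0.9030 ≈ 14.15 million.

About 14.15 million are unemployed.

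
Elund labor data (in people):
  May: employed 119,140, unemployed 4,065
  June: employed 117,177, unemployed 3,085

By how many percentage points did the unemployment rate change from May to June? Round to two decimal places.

The unemployment rate changed by −0.73 percentage points.

May: labor force = 119,140 + 4,065 = 123,205; u = 4,065/123,205 = 3.30%.
June: labor force = 117,177 + 3,085 = 120,262; u = 3,085/120,262 = 2.57%.
Change = 2.57% − 3.30% = −0.73 pp.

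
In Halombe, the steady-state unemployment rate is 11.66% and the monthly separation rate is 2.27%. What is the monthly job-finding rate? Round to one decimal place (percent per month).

Job-finding rate ≈ 17.2% per month.

From u* = s/(s+f): f = s·(1−u)/u.
f = 2.27 × (1 − 0.1166) / 0.1166 = 2.0053 / 0.1166 ≈ 17.2% per month.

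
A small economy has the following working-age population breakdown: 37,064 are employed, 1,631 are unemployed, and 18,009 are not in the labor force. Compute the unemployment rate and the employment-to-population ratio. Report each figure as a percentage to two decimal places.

Labor force = employed + unemployed = 37,064 + 1,631 = 38,695.
Working-age population = 38,695 + 18,009 = 56,704.
Unemployment rate = 1,631 / 38,695 = 4.22%.
Employment-population ratio = 37,064 / 56,704 = 65.36%.

Unemployment rate ≈ 4.22%; employment-population ratio ≈ 65.36%.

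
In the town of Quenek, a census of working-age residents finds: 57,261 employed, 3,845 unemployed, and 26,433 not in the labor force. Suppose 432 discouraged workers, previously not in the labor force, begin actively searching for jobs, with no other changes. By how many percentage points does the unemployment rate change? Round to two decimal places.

The unemployment rate changes by +0.66 percentage points.

Initially, labor force = 57,261 + 3,845 = 61,106, so u = 3,845/61,106 = 6.29%.
After the change, unemployed and labor force both rise by 432 → E = 57,261, U = 4,277, labor force = 61,538.
New unemployment rate = 4,277 / 61,538 = 6.95%.
Change = 6.95% − 6.29% = +0.66 percentage points.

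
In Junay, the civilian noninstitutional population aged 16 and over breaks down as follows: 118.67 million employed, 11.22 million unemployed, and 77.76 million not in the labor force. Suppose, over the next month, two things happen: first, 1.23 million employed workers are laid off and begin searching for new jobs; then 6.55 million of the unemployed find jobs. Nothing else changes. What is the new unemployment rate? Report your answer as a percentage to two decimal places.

Initially, labor force = 118.67 + 11.22 = 129.89 million, so u = 11.22/129.89 = 8.64%.
After the first change, employed falls and unemployed rises by 1.23; labor force unchanged → E = 117.44, U = 12.45, labor force = 129.89 million.
After the second change, unemployed falls and employed rises by 6.55; labor force unchanged → E = 123.99, U = 5.90, labor force = 129.89 million.
New unemployment rate = 5.90 / 129.89 = 4.54%.

New unemployment rate ≈ 4.54%.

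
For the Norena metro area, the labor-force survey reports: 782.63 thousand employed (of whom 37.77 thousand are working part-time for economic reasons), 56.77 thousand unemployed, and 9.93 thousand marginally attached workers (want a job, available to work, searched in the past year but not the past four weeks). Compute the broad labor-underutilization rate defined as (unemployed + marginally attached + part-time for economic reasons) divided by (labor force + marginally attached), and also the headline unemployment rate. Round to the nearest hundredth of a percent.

Labor force = 782.63 + 56.77 = 839.40 thousand.
Numerator = 56.77 + 9.93 + 37.77 = 104.47 thousand.
Denominator = 839.40 + 9.93 = 849.33 thousand.
Broad rate = 104.47 / 849.33 = 12.30%.
Headline unemployment rate = 56.77 / 839.40 = 6.76%.

Broad underutilization rate ≈ 12.30%; headline unemployment rate ≈ 6.76%.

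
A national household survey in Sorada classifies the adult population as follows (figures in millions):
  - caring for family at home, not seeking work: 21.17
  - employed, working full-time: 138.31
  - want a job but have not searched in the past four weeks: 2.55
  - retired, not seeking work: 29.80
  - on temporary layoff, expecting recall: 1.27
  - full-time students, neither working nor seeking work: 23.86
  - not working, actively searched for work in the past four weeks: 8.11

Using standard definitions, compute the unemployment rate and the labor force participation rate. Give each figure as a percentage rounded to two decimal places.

Employed = 138.31 million.
Unemployed = 1.27 + 8.11 = 9.38 million (jobless and actively searching, or on temporary layoff).
Labor force = 138.31 + 9.38 = 147.69 million.
Not in labor force = 21.17 + 2.55 + 29.80 + 23.86 = 77.38 million (those not working and not actively searching are outside the labor force — including those who want a job but have given up searching).
Civilian working-age population = 147.69 + 77.38 = 225.07 million.
Unemployment rate = 9.38 / 147.69 = 6.35%.
Labor force participation rate = 147.69 / 225.07 = 65.62%.

Unemployment rate ≈ 6.35%; labor force participation rate ≈ 65.62%.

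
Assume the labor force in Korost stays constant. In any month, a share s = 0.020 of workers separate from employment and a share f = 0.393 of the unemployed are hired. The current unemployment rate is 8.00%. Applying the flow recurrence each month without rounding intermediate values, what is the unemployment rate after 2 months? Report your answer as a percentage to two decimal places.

With a fixed labor force, u_{t+1} = u_t + s·(1−u_t) − f·u_t = u_t·(1−s−f) + s.
Here 1−s−f = 0.587 and s = 0.020.
u_1 = 0.080000 × 0.587 + 0.020 = 0.066960.
u_2 = 0.066960 × 0.587 + 0.020 = 0.059306.

Unemployment rate after two months ≈ 5.93%.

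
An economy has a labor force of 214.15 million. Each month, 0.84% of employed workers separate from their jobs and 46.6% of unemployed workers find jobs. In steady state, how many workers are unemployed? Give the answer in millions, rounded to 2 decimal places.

Steady-state unemployment rate u* = s/(s+f) = 0.84/(0.84+46.6) = 0.017707.
Unemployed = u* × labor force = 0.017707 × 214.15 ≈ 3.79 million.

About 3.79 million are unemployed in steady state.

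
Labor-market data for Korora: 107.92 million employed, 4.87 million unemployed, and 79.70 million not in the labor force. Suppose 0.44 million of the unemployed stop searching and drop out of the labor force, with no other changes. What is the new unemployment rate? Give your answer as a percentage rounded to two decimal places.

New unemployment rate ≈ 3.94%.

Initially, labor force = 107.92 + 4.87 = 112.79 million, so u = 4.87/112.79 = 4.32%.
After the change, unemployed and labor force both fall by 0.44 → E = 107.92, U = 4.43, labor force = 112.35 million.
New unemployment rate = 4.43 / 112.35 = 3.94%.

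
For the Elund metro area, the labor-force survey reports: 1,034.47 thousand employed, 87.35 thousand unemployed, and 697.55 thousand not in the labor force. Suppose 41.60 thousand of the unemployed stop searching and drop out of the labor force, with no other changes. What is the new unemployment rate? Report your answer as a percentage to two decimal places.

New unemployment rate ≈ 4.24%.

Initially, labor force = 1,034.47 + 87.35 = 1,121.82 thousand, so u = 87.35/1,121.82 = 7.79%.
After the change, unemployed and labor force both fall by 41.60 → E = 1,034.47, U = 45.75, labor force = 1,080.22 thousand.
New unemployment rate = 45.75 / 1,080.22 = 4.24%.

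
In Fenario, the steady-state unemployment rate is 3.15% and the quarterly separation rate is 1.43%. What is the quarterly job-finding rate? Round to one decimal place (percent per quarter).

From u* = s/(s+f): f = s·(1−u)/u.
f = 1.43 × (1 − 0.0315) / 0.0315 = 1.3850 / 0.0315 ≈ 44.0% per quarter.

Job-finding rate ≈ 44.0% per quarter.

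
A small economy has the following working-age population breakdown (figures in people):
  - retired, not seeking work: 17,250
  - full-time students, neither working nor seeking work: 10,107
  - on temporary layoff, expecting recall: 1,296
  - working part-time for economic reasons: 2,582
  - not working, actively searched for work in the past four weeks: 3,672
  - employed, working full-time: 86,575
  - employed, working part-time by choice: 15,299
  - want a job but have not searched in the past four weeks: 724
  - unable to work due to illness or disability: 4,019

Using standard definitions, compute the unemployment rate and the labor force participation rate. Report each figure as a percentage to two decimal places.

Unemployment rate ≈ 4.54%; labor force participation rate ≈ 77.32%.

Employed = 2,582 + 86,575 + 15,299 = 104,456 (anyone who worked, including part-time for economic reasons, counts as employed).
Unemployed = 1,296 + 3,672 = 4,968 (jobless and actively searching, or on temporary layoff).
Labor force = 104,456 + 4,968 = 109,424.
Not in labor force = 17,250 + 10,107 + 724 + 4,019 = 32,100 (those not working and not actively searching are outside the labor force — including those who want a job but have given up searching).
Civilian working-age population = 109,424 + 32,100 = 141,524.
Unemployment rate = 4,968 / 109,424 = 4.54%.
Labor force participation rate = 109,424 / 141,524 = 77.32%.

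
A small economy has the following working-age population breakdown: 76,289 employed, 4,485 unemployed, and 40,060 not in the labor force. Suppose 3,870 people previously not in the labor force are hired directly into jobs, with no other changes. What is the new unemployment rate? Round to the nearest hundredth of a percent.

Initially, labor force = 76,289 + 4,485 = 80,774, so u = 4,485/80,774 = 5.55%.
After the change, employed and labor force both rise by 3,870; unemployed unchanged → E = 80,159, U = 4,485, labor force = 84,644.
New unemployment rate = 4,485 / 84,644 = 5.30%.

New unemployment rate ≈ 5.30%.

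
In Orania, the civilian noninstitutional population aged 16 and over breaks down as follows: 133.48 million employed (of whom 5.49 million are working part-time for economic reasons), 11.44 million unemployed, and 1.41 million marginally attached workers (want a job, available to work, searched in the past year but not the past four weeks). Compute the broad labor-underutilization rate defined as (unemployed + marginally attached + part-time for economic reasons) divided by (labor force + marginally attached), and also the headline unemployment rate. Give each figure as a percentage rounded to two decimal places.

Labor force = 133.48 + 11.44 = 144.92 million.
Numerator = 11.44 + 1.41 + 5.49 = 18.34 million.
Denominator = 144.92 + 1.41 = 146.33 million.
Broad rate = 18.34 / 146.33 = 12.53%.
Headline unemployment rate = 11.44 / 144.92 = 7.89%.

Broad underutilization rate ≈ 12.53%; headline unemployment rate ≈ 7.89%.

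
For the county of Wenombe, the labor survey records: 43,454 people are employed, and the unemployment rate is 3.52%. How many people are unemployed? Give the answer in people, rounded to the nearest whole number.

About 1,585 are unemployed.

Let U be the number unemployed. The labor force is E + U, and U/(E+U) = 0.0352.
So U = 0.0352 × 43,454 / (1 − 0.0352) = 1529.58 / 0.9648 ≈ 1,585.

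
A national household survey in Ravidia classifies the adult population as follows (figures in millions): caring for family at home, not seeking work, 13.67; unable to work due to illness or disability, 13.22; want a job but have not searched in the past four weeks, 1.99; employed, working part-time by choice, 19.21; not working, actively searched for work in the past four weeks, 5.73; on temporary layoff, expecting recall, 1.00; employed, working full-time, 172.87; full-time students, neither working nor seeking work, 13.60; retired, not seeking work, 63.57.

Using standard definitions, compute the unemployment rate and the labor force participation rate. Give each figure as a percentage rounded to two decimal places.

Unemployment rate ≈ 3.39%; labor force participation rate ≈ 65.21%.

Employed = 19.21 + 172.87 = 192.08 million.
Unemployed = 5.73 + 1.00 = 6.73 million (jobless and actively searching, or on temporary layoff).
Labor force = 192.08 + 6.73 = 198.81 million.
Not in labor force = 13.67 + 13.22 + 1.99 + 13.60 + 63.57 = 106.05 million (those not working and not actively searching are outside the labor force — including those who want a job but have given up searching).
Civilian working-age population = 198.81 + 106.05 = 304.86 million.
Unemployment rate = 6.73 / 198.81 = 3.39%.
Labor force participation rate = 198.81 / 304.86 = 65.21%.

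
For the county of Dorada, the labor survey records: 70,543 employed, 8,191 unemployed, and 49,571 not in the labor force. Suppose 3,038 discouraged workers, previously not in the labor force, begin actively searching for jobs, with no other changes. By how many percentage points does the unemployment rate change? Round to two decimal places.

The unemployment rate changes by +3.33 percentage points.

Initially, labor force = 70,543 + 8,191 = 78,734, so u = 8,191/78,734 = 10.40%.
After the change, unemployed and labor force both rise by 3,038 → E = 70,543, U = 11,229, labor force = 81,772.
New unemployment rate = 11,229 / 81,772 = 13.73%.
Change = 13.73% − 10.40% = +3.33 percentage points.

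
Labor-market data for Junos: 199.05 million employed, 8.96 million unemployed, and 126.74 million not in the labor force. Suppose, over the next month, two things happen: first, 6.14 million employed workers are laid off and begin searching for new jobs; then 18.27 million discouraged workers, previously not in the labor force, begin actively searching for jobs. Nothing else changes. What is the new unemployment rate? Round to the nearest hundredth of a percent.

New unemployment rate ≈ 14.75%.

Initially, labor force = 199.05 + 8.96 = 208.01 million, so u = 8.96/208.01 = 4.31%.
After the first change, employed falls and unemployed rises by 6.14; labor force unchanged → E = 192.91, U = 15.10, labor force = 208.01 million.
After the second change, unemployed and labor force both rise by 18.27 → E = 192.91, U = 33.37, labor force = 226.28 million.
New unemployment rate = 33.37 / 226.28 = 14.75%.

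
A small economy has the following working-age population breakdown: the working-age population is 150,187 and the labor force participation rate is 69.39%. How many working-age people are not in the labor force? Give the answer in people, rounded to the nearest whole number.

About 45,972 are not in the labor force.

Share not in the labor force = 1 − 0.6939 = 0.3061.
Not in labor force = 0.3061 × 150,187 ≈ 45,972.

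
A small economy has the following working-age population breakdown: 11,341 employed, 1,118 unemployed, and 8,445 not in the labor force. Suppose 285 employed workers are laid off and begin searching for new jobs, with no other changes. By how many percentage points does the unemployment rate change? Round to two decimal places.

The unemployment rate changes by +2.29 percentage points.

Initially, labor force = 11,341 + 1,118 = 12,459, so u = 1,118/12,459 = 8.97%.
After the change, employed falls and unemployed rises by 285; labor force unchanged → E = 11,056, U = 1,403, labor force = 12,459.
New unemployment rate = 1,403 / 12,459 = 11.26%.
Change = 11.26% − 8.97% = +2.29 percentage points.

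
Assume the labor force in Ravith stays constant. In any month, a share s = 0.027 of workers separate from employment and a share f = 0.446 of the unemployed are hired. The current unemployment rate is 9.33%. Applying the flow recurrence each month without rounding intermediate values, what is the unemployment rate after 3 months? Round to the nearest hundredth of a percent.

Unemployment rate after three months ≈ 6.24%.

With a fixed labor force, u_{t+1} = u_t + s·(1−u_t) − f·u_t = u_t·(1−s−f) + s.
Here 1−s−f = 0.527 and s = 0.027.
u_1 = 0.093300 × 0.527 + 0.027 = 0.076169.
u_2 = 0.076169 × 0.527 + 0.027 = 0.067141.
u_3 = 0.067141 × 0.527 + 0.027 = 0.062383.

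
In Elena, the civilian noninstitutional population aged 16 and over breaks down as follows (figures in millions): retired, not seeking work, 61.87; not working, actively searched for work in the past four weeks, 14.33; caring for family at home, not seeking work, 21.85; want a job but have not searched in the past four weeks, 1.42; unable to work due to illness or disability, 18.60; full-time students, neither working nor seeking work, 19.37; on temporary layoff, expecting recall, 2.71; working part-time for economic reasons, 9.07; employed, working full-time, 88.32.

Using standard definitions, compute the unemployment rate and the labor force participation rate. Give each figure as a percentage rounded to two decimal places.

Employed = 9.07 + 88.32 = 97.39 million (anyone who worked, including part-time for economic reasons, counts as employed).
Unemployed = 14.33 + 2.71 = 17.04 million (jobless and actively searching, or on temporary layoff).
Labor force = 97.39 + 17.04 = 114.43 million.
Not in labor force = 61.87 + 21.85 + 1.42 + 18.60 + 19.37 = 123.11 million (those not working and not actively searching are outside the labor force — including those who want a job but have given up searching).
Civilian working-age population = 114.43 + 123.11 = 237.54 million.
Unemployment rate = 17.04 / 114.43 = 14.89%.
Labor force participation rate = 114.43 / 237.54 = 48.17%.

Unemployment rate ≈ 14.89%; labor force participation rate ≈ 48.17%.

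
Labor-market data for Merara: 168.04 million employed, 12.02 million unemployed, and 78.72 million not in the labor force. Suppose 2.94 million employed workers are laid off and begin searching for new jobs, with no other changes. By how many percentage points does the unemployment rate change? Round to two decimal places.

The unemployment rate changes by +1.63 percentage points.

Initially, labor force = 168.04 + 12.02 = 180.06 million, so u = 12.02/180.06 = 6.68%.
After the change, employed falls and unemployed rises by 2.94; labor force unchanged → E = 165.10, U = 14.96, labor force = 180.06 million.
New unemployment rate = 14.96 / 180.06 = 8.31%.
Change = 8.31% − 6.68% = +1.63 percentage points.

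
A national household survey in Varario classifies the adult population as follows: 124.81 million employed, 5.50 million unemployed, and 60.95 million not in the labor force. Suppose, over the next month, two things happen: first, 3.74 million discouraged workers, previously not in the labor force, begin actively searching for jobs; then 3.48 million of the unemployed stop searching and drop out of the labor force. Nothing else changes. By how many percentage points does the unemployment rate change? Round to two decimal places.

The unemployment rate changes by +0.19 percentage points.

Initially, labor force = 124.81 + 5.50 = 130.31 million, so u = 5.50/130.31 = 4.22%.
After the first change, unemployed and labor force both rise by 3.74 → E = 124.81, U = 9.24, labor force = 134.05 million.
After the second change, unemployed and labor force both fall by 3.48 → E = 124.81, U = 5.76, labor force = 130.57 million.
New unemployment rate = 5.76 / 130.57 = 4.41%.
Change = 4.41% − 4.22% = +0.19 percentage points.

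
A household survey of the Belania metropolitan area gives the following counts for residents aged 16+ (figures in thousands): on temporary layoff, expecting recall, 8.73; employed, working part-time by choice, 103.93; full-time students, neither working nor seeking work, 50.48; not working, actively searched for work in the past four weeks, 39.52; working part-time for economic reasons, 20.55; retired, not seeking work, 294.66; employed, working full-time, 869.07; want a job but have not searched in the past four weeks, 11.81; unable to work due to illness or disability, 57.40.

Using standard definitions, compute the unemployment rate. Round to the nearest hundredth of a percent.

Unemployment rate ≈ 4.63%.

Employed = 103.93 + 20.55 + 869.07 = 993.55 thousand (anyone who worked, including part-time for economic reasons, counts as employed).
Unemployed = 8.73 + 39.52 = 48.25 thousand (jobless and actively searching, or on temporary layoff).
Labor force = 993.55 + 48.25 = 1,041.80 thousand.
Unemployment rate = 48.25 / 1,041.80 = 4.63%.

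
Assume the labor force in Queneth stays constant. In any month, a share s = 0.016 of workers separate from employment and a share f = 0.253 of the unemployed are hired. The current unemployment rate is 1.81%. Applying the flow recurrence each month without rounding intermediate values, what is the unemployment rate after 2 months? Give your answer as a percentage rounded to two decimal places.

With a fixed labor force, u_{t+1} = u_t + s·(1−u_t) − f·u_t = u_t·(1−s−f) + s.
Here 1−s−f = 0.731 and s = 0.016.
u_1 = 0.018100 × 0.731 + 0.016 = 0.029231.
u_2 = 0.029231 × 0.731 + 0.016 = 0.037368.

Unemployment rate after two months ≈ 3.74%.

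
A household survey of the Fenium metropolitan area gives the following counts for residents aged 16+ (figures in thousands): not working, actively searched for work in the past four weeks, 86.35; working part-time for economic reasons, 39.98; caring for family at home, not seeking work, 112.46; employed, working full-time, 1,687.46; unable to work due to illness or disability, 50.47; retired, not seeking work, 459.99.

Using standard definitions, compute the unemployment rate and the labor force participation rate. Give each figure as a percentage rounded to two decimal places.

Employed = 39.98 + 1,687.46 = 1,727.44 thousand (anyone who worked, including part-time for economic reasons, counts as employed).
Unemployed = 86.35 thousand.
Labor force = 1,727.44 + 86.35 = 1,813.79 thousand.
Not in labor force = 112.46 + 50.47 + 459.99 = 622.92 thousand (those not working and not actively searching are outside the labor force).
Civilian working-age population = 1,813.79 + 622.92 = 2,436.71 thousand.
Unemployment rate = 86.35 / 1,813.79 = 4.76%.
Labor force participation rate = 1,813.79 / 2,436.71 = 74.44%.

Unemployment rate ≈ 4.76%; labor force participation rate ≈ 74.44%.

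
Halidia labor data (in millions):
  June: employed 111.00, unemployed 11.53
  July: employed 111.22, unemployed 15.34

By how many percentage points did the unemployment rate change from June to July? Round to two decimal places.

The unemployment rate changed by +2.71 percentage points.

June: labor force = 111.00 + 11.53 = 122.53; u = 11.53/122.53 = 9.41%.
July: labor force = 111.22 + 15.34 = 126.56; u = 15.34/126.56 = 12.12%.
Change = 12.12% − 9.41% = +2.71 pp.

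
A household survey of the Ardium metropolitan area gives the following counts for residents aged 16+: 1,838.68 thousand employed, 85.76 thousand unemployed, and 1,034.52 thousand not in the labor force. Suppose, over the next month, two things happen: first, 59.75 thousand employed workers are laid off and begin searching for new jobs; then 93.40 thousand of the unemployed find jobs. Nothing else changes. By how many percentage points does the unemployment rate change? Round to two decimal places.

Initially, labor force = 1,838.68 + 85.76 = 1,924.44 thousand, so u = 85.76/1,924.44 = 4.46%.
After the first change, employed falls and unemployed rises by 59.75; labor force unchanged → E = 1,778.93, U = 145.51, labor force = 1,924.44 thousand.
After the second change, unemployed falls and employed rises by 93.40; labor force unchanged → E = 1,872.33, U = 52.11, labor force = 1,924.44 thousand.
New unemployment rate = 52.11 / 1,924.44 = 2.71%.
Change = 2.71% − 4.46% = −1.75 percentage points.

The unemployment rate changes by −1.75 percentage points.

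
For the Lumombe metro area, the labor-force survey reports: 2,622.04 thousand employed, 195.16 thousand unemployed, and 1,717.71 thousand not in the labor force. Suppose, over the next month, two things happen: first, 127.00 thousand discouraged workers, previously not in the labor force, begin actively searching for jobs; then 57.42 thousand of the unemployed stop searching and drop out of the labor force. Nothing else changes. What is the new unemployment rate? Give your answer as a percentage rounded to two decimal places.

New unemployment rate ≈ 9.17%.

Initially, labor force = 2,622.04 + 195.16 = 2,817.20 thousand, so u = 195.16/2,817.20 = 6.93%.
After the first change, unemployed and labor force both rise by 127.00 → E = 2,622.04, U = 322.16, labor force = 2,944.20 thousand.
After the second change, unemployed and labor force both fall by 57.42 → E = 2,622.04, U = 264.74, labor force = 2,886.78 thousand.
New unemployment rate = 264.74 / 2,886.78 = 9.17%.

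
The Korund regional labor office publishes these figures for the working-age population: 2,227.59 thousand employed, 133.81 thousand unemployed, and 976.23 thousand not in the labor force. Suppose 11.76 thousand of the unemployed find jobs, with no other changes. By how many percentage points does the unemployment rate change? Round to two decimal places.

Initially, labor force = 2,227.59 + 133.81 = 2,361.40 thousand, so u = 133.81/2,361.40 = 5.67%.
After the change, unemployed falls and employed rises by 11.76; labor force unchanged → E = 2,239.35, U = 122.05, labor force = 2,361.40 thousand.
New unemployment rate = 122.05 / 2,361.40 = 5.17%.
Change = 5.17% − 5.67% = −0.50 percentage points.

The unemployment rate changes by −0.50 percentage points.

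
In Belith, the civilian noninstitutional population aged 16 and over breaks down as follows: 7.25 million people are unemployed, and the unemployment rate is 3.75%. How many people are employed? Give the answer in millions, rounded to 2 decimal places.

Labor force = U / u = 7.25 / 0.0375 ≈ 193.33 million.
Employed = labor force − unemployed = 193.33 − 7.25 = 186.08 million.

About 186.08 million are employed.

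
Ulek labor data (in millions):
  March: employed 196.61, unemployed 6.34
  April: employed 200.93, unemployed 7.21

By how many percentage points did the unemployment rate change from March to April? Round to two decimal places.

The unemployment rate changed by +0.34 percentage points.

March: labor force = 196.61 + 6.34 = 202.95; u = 6.34/202.95 = 3.12%.
April: labor force = 200.93 + 7.21 = 208.14; u = 7.21/208.14 = 3.46%.
Change = 3.46% − 3.12% = +0.34 pp.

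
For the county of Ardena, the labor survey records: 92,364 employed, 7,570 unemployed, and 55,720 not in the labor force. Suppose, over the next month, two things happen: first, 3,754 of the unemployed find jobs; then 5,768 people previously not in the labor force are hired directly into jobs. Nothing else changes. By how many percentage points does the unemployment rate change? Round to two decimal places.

The unemployment rate changes by −3.96 percentage points.

Initially, labor force = 92,364 + 7,570 = 99,934, so u = 7,570/99,934 = 7.57%.
After the first change, unemployed falls and employed rises by 3,754; labor force unchanged → E = 96,118, U = 3,816, labor force = 99,934.
After the second change, employed and labor force both rise by 5,768; unemployed unchanged → E = 101,886, U = 3,816, labor force = 105,702.
New unemployment rate = 3,816 / 105,702 = 3.61%.
Change = 3.61% − 7.57% = −3.96 percentage points.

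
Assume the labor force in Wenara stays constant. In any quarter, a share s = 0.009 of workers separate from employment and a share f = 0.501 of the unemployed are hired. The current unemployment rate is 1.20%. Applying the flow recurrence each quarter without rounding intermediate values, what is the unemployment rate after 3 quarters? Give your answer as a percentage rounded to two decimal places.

Unemployment rate after three quarters ≈ 1.70%.

With a fixed labor force, u_{t+1} = u_t + s·(1−u_t) − f·u_t = u_t·(1−s−f) + s.
Here 1−s−f = 0.490 and s = 0.009.
u_1 = 0.012000 × 0.490 + 0.009 = 0.014880.
u_2 = 0.014880 × 0.490 + 0.009 = 0.016291.
u_3 = 0.016291 × 0.490 + 0.009 = 0.016983.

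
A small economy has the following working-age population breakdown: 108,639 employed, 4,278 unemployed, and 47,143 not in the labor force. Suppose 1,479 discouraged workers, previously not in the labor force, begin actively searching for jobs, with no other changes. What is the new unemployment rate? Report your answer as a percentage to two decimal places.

Initially, labor force = 108,639 + 4,278 = 112,917, so u = 4,278/112,917 = 3.79%.
After the change, unemployed and labor force both rise by 1,479 → E = 108,639, U = 5,757, labor force = 114,396.
New unemployment rate = 5,757 / 114,396 = 5.03%.

New unemployment rate ≈ 5.03%.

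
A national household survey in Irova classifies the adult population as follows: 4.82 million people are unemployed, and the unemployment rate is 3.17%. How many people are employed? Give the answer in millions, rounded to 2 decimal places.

About 147.23 million are employed.

Labor force = U / u = 4.82 / 0.0317 ≈ 152.05 million.
Employed = labor force − unemployed = 152.05 − 4.82 = 147.23 million.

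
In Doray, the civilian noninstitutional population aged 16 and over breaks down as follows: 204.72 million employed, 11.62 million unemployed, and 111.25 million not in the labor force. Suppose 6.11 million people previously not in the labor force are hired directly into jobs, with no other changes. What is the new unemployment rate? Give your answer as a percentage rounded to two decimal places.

New unemployment rate ≈ 5.22%.

Initially, labor force = 204.72 + 11.62 = 216.34 million, so u = 11.62/216.34 = 5.37%.
After the change, employed and labor force both rise by 6.11; unemployed unchanged → E = 210.83, U = 11.62, labor force = 222.45 million.
New unemployment rate = 11.62 / 222.45 = 5.22%.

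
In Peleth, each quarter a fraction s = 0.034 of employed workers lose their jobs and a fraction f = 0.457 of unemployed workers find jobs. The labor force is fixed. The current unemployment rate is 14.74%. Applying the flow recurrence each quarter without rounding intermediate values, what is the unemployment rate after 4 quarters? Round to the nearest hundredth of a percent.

Unemployment rate after four quarters ≈ 7.45%.

With a fixed labor force, u_{t+1} = u_t + s·(1−u_t) − f·u_t = u_t·(1−s−f) + s.
Here 1−s−f = 0.509 and s = 0.034.
u_1 = 0.147400 × 0.509 + 0.034 = 0.109027.
u_2 = 0.109027 × 0.509 + 0.034 = 0.089495.
u_3 = 0.089495 × 0.509 + 0.034 = 0.079553.
u_4 = 0.079553 × 0.509 + 0.034 = 0.074492.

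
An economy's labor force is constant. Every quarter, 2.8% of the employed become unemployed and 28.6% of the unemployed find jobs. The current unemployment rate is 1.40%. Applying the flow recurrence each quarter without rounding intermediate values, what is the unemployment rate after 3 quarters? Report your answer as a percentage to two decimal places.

With a fixed labor force, u_{t+1} = u_t + s·(1−u_t) − f·u_t = u_t·(1−s−f) + s.
Here 1−s−f = 0.686 and s = 0.028.
u_1 = 0.014000 × 0.686 + 0.028 = 0.037604.
u_2 = 0.037604 × 0.686 + 0.028 = 0.053796.
u_3 = 0.053796 × 0.686 + 0.028 = 0.064904.

Unemployment rate after three quarters ≈ 6.49%.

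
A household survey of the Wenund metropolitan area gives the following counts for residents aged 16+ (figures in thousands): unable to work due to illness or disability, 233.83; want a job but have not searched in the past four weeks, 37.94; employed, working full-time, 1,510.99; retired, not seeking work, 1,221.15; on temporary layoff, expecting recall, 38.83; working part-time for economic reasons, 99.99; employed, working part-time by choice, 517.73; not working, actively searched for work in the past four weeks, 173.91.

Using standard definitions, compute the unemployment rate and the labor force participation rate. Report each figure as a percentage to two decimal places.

Employed = 1,510.99 + 99.99 + 517.73 = 2,128.71 thousand (anyone who worked, including part-time for economic reasons, counts as employed).
Unemployed = 38.83 + 173.91 = 212.74 thousand (jobless and actively searching, or on temporary layoff).
Labor force = 2,128.71 + 212.74 = 2,341.45 thousand.
Not in labor force = 233.83 + 37.94 + 1,221.15 = 1,492.92 thousand (those not working and not actively searching are outside the labor force — including those who want a job but have given up searching).
Civilian working-age population = 2,341.45 + 1,492.92 = 3,834.37 thousand.
Unemployment rate = 212.74 / 2,341.45 = 9.09%.
Labor force participation rate = 2,341.45 / 3,834.37 = 61.06%.

Unemployment rate ≈ 9.09%; labor force participation rate ≈ 61.06%.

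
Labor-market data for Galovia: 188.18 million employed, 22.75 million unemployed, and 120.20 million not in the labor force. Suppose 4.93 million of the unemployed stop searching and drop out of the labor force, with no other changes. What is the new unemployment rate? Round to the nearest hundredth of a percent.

Initially, labor force = 188.18 + 22.75 = 210.93 million, so u = 22.75/210.93 = 10.79%.
After the change, unemployed and labor force both fall by 4.93 → E = 188.18, U = 17.82, labor force = 206.00 million.
New unemployment rate = 17.82 / 206.00 = 8.65%.

New unemployment rate ≈ 8.65%.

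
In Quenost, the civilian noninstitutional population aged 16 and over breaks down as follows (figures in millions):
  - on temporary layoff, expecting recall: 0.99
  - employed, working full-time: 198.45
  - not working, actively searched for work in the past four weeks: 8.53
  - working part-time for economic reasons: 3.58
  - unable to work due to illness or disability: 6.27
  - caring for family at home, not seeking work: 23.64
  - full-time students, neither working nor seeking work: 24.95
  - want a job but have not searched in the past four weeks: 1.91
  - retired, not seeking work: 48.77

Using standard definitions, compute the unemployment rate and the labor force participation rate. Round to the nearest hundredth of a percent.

Unemployment rate ≈ 4.50%; labor force participation rate ≈ 66.72%.

Employed = 198.45 + 3.58 = 202.03 million (anyone who worked, including part-time for economic reasons, counts as employed).
Unemployed = 0.99 + 8.53 = 9.52 million (jobless and actively searching, or on temporary layoff).
Labor force = 202.03 + 9.52 = 211.55 million.
Not in labor force = 6.27 + 23.64 + 24.95 + 1.91 + 48.77 = 105.54 million (those not working and not actively searching are outside the labor force — including those who want a job but have given up searching).
Civilian working-age population = 211.55 + 105.54 = 317.09 million.
Unemployment rate = 9.52 / 211.55 = 4.50%.
Labor force participation rate = 211.55 / 317.09 = 66.72%.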